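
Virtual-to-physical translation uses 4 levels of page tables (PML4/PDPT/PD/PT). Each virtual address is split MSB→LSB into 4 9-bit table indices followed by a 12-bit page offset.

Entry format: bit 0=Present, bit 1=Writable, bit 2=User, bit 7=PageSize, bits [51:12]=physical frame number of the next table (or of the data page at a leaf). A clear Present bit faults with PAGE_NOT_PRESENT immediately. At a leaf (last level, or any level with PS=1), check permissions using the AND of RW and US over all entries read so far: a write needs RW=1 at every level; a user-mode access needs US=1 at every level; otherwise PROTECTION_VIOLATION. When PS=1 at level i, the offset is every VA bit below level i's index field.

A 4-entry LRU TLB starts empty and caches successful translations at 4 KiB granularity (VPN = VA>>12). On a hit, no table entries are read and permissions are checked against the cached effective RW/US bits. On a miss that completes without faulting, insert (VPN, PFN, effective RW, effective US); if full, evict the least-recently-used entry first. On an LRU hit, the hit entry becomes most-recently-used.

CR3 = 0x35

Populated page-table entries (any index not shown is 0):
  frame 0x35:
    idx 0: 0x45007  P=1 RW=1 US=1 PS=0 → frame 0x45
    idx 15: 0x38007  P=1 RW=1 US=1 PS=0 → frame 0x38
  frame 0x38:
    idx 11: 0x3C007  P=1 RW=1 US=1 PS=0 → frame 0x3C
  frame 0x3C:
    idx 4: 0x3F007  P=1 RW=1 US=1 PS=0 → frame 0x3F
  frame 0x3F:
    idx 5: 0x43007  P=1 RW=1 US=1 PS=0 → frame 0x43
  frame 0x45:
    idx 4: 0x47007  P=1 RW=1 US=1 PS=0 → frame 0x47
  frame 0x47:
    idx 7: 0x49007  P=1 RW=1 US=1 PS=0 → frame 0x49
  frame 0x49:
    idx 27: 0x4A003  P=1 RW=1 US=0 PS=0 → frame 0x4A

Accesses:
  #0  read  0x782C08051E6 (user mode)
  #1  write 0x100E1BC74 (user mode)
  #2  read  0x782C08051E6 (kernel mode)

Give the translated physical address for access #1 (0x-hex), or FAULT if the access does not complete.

Per-access translation:
#0 VA=0x782C08051E6 (r,user):
  [0] read 0x35 idx=15: raw=0x38007 flags P=1 W=1 U=1 S=0
  [1] read 0x38 idx=11: raw=0x3C007 flags P=1 W=1 U=1 S=0
  [2] read 0x3C idx=4: raw=0x3F007 flags P=1 W=1 U=1 S=0
  [3] read 0x3F idx=5: raw=0x43007 flags P=1 W=1 U=1 S=0
  → PA=0x431E6  (4 entries read)
#1 VA=0x100E1BC74 (w,user):
  [0] read 0x35 idx=0: raw=0x45007 flags P=1 W=1 U=1 S=0
  [1] read 0x45 idx=4: raw=0x47007 flags P=1 W=1 U=1 S=0
  [2] read 0x47 idx=7: raw=0x49007 flags P=1 W=1 U=1 S=0
  [3] read 0x49 idx=27: raw=0x4A003 flags P=1 W=1 U=0 S=0
  ✗ PROTECTION_VIOLATION  [4 reads]
#2 VA=0x782C08051E6 (r,kernel):
  TLB hit vpn=0x782C0805 → PA=0x431E6

Access #1 PA: FAULT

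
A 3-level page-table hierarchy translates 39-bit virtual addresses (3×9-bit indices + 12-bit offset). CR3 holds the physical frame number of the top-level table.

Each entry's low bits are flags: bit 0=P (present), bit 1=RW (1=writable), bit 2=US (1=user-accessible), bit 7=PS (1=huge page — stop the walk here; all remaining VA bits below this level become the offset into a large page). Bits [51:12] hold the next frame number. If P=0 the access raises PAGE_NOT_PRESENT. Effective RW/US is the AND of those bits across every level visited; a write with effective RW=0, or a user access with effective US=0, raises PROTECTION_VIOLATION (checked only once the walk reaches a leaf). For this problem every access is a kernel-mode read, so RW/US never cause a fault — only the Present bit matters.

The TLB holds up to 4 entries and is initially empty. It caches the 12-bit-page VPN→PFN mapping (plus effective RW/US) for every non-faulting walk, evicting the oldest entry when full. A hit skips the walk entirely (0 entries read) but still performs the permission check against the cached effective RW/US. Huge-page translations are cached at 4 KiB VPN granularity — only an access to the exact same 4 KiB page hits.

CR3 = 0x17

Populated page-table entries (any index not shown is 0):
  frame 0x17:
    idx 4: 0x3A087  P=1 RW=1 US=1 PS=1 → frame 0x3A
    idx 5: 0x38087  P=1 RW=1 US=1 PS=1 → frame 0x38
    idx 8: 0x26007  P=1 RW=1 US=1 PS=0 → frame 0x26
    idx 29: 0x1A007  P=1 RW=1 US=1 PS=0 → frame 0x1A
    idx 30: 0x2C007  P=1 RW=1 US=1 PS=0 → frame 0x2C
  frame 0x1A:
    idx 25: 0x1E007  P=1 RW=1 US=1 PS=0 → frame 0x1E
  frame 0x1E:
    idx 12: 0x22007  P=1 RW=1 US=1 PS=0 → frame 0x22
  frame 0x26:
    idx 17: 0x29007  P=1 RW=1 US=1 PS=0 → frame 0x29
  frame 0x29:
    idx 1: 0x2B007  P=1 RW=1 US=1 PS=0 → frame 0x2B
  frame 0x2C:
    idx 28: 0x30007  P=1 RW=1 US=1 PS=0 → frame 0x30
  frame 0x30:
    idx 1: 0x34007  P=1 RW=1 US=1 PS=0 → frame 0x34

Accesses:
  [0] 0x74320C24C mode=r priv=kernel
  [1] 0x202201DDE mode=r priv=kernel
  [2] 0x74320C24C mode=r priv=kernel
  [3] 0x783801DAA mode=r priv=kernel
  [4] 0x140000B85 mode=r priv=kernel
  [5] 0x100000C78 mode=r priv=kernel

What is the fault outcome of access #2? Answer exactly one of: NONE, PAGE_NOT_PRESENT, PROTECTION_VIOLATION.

Walk each access:
#0 VA=0x74320C24C (r,kernel):
  L0: frame=0x17 idx=29 entry=0x1A007 [P=1 RW=1 US=1 PS=0]
  L1: frame=0x1A idx=25 entry=0x1E007 [P=1 RW=1 US=1 PS=0]
  L2: frame=0x1E idx=12 entry=0x22007 [P=1 RW=1 US=1 PS=0]
  → PA=0x2224C  (3 entries read)
#1 VA=0x202201DDE (r,kernel):
  L0: frame=0x17 idx=8 entry=0x26007 [P=1 RW=1 US=1 PS=0]
  L1: frame=0x26 idx=17 entry=0x29007 [P=1 RW=1 US=1 PS=0]
  L2: frame=0x29 idx=1 entry=0x2B007 [P=1 RW=1 US=1 PS=0]
  → PA=0x2BDDE  (3 entries read)
#2 VA=0x74320C24C (r,kernel):
  TLB hit vpn=0x74320C → PA=0x2224C
#3 VA=0x783801DAA (r,kernel):
  L0: frame=0x17 idx=30 entry=0x2C007 [P=1 RW=1 US=1 PS=0]
  L1: frame=0x2C idx=28 entry=0x30007 [P=1 RW=1 US=1 PS=0]
  L2: frame=0x30 idx=1 entry=0x34007 [P=1 RW=1 US=1 PS=0]
  → PA=0x34DAA  (3 entries read)
#4 VA=0x140000B85 (r,kernel):
  L0: frame=0x17 idx=5 entry=0x38087 [P=1 RW=1 US=1 PS=1]
  → PA=0x38B85 (huge @L0)  (1 entries read)
#5 VA=0x100000C78 (r,kernel):
  L0: frame=0x17 idx=4 entry=0x3A087 [P=1 RW=1 US=1 PS=1]
  → PA=0x3AC78 (huge @L0)  (1 entries read)

Access #2 fault: NONE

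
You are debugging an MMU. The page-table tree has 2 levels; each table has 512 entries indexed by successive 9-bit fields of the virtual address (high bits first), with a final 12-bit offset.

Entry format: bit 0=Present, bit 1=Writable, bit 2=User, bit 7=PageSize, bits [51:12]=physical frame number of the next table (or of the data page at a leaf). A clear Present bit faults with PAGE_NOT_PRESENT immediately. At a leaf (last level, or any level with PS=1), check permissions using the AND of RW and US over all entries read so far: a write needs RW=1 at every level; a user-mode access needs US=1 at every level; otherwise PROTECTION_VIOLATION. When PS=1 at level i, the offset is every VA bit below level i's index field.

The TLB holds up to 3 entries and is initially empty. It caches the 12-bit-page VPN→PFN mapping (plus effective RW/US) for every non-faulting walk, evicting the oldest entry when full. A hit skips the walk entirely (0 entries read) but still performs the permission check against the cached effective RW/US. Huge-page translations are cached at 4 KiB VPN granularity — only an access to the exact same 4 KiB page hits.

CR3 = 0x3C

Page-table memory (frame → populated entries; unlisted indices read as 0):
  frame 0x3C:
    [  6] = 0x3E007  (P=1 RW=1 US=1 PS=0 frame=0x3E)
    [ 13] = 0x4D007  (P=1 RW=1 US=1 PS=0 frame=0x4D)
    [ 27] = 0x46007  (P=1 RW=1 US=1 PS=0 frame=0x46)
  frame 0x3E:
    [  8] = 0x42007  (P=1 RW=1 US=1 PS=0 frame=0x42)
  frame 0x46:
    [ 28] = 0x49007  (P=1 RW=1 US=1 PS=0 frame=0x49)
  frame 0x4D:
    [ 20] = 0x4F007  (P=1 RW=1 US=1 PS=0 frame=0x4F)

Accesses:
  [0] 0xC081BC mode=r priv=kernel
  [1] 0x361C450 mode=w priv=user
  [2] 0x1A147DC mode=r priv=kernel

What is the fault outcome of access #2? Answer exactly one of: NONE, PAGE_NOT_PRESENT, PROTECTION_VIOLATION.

Trace:
#0 VA=0xC081BC (r,kernel):
  L0: frame=0x3C idx=6 entry=0x3E007 [P=1 RW=1 US=1 PS=0]
  L1: frame=0x3E idx=8 entry=0x42007 [P=1 RW=1 US=1 PS=0]
  → PA=0x421BC  (2 entries read)
#1 VA=0x361C450 (w,user):
  L0: frame=0x3C idx=27 entry=0x46007 [P=1 RW=1 US=1 PS=0]
  L1: frame=0x46 idx=28 entry=0x49007 [P=1 RW=1 US=1 PS=0]
  → PA=0x49450  (2 entries read)
#2 VA=0x1A147DC (r,kernel):
  L0: frame=0x3C idx=13 entry=0x4D007 [P=1 RW=1 US=1 PS=0]
  L1: frame=0x4D idx=20 entry=0x4F007 [P=1 RW=1 US=1 PS=0]
  → PA=0x4F7DC  (2 entries read)

Access #2 fault: NONE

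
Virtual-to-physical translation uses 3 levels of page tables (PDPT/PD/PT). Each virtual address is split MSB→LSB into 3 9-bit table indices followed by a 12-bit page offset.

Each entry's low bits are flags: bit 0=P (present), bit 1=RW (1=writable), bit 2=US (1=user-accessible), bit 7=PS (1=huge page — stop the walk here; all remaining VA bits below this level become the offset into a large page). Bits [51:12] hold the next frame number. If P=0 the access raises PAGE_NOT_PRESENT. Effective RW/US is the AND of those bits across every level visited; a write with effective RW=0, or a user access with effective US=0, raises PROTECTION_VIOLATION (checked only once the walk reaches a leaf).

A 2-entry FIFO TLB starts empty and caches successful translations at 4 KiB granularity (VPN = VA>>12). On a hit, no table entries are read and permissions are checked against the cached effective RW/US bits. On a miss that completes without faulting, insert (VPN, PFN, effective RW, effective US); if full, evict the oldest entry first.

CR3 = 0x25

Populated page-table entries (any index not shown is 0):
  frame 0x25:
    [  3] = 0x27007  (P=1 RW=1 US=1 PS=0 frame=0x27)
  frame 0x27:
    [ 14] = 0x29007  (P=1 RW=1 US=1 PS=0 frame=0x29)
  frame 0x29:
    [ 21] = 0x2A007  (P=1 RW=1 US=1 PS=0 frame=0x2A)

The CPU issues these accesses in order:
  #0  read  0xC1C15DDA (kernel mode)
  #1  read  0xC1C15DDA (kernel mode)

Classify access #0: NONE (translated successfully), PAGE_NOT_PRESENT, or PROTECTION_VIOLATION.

Walk each access:
#0 VA=0xC1C15DDA (r,kernel):
  lvl0: tbl 0x25, slot 3 ⇒ 0x27007 (P1/RW1/US1/PS0)
  lvl1: tbl 0x27, slot 14 ⇒ 0x29007 (P1/RW1/US1/PS0)
  lvl2: tbl 0x29, slot 21 ⇒ 0x2A007 (P1/RW1/US1/PS0)
  ✓ 0x2ADDA  — 3 lookups
#1 VA=0xC1C15DDA (r,kernel):
  TLB hit vpn=0xC1C15 → PA=0x2ADDA

Access #0 fault: NONE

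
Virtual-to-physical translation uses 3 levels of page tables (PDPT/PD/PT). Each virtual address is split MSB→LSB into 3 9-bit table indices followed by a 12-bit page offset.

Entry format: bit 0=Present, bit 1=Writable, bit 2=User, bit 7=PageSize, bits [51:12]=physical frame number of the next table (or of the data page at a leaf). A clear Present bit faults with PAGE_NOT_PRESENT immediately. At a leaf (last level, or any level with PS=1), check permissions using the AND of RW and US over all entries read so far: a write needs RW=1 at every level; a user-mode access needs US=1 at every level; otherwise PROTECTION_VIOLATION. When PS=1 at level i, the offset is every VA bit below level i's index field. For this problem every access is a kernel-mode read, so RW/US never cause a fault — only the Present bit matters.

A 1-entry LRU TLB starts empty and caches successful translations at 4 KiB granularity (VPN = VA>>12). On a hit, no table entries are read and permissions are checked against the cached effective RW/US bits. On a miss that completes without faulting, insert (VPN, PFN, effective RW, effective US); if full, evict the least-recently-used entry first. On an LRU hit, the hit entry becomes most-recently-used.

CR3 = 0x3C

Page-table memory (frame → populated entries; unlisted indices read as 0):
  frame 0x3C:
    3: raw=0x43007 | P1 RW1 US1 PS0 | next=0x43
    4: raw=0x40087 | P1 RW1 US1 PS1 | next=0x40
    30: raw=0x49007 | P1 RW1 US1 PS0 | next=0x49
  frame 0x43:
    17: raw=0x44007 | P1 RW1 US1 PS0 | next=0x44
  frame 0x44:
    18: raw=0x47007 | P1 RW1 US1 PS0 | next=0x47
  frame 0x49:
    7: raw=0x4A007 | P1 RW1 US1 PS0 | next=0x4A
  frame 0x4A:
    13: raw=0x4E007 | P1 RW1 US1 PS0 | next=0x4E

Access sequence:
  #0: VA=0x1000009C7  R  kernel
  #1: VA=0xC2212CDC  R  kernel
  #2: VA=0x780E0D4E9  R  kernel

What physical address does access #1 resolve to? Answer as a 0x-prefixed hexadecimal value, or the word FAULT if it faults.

Per-access translation:
#0 VA=0x1000009C7 (r,kernel):
  L0 @0x3C[4] → 0x40087  P=1,RW=1,US=1,PS=1
  ✓ 0x409C7 (huge @L0)  — 1 lookups
#1 VA=0xC2212CDC (r,kernel):
  L0 @0x3C[3] → 0x43007  P=1,RW=1,US=1,PS=0
  L1 @0x43[17] → 0x44007  P=1,RW=1,US=1,PS=0
  L2 @0x44[18] → 0x47007  P=1,RW=1,US=1,PS=0
  ✓ 0x47CDC  — 3 lookups
#2 VA=0x780E0D4E9 (r,kernel):
  L0 @0x3C[30] → 0x49007  P=1,RW=1,US=1,PS=0
  L1 @0x49[7] → 0x4A007  P=1,RW=1,US=1,PS=0
  L2 @0x4A[13] → 0x4E007  P=1,RW=1,US=1,PS=0
  ✓ 0x4E4E9  — 3 lookups

Access #1 PA: 0x47CDC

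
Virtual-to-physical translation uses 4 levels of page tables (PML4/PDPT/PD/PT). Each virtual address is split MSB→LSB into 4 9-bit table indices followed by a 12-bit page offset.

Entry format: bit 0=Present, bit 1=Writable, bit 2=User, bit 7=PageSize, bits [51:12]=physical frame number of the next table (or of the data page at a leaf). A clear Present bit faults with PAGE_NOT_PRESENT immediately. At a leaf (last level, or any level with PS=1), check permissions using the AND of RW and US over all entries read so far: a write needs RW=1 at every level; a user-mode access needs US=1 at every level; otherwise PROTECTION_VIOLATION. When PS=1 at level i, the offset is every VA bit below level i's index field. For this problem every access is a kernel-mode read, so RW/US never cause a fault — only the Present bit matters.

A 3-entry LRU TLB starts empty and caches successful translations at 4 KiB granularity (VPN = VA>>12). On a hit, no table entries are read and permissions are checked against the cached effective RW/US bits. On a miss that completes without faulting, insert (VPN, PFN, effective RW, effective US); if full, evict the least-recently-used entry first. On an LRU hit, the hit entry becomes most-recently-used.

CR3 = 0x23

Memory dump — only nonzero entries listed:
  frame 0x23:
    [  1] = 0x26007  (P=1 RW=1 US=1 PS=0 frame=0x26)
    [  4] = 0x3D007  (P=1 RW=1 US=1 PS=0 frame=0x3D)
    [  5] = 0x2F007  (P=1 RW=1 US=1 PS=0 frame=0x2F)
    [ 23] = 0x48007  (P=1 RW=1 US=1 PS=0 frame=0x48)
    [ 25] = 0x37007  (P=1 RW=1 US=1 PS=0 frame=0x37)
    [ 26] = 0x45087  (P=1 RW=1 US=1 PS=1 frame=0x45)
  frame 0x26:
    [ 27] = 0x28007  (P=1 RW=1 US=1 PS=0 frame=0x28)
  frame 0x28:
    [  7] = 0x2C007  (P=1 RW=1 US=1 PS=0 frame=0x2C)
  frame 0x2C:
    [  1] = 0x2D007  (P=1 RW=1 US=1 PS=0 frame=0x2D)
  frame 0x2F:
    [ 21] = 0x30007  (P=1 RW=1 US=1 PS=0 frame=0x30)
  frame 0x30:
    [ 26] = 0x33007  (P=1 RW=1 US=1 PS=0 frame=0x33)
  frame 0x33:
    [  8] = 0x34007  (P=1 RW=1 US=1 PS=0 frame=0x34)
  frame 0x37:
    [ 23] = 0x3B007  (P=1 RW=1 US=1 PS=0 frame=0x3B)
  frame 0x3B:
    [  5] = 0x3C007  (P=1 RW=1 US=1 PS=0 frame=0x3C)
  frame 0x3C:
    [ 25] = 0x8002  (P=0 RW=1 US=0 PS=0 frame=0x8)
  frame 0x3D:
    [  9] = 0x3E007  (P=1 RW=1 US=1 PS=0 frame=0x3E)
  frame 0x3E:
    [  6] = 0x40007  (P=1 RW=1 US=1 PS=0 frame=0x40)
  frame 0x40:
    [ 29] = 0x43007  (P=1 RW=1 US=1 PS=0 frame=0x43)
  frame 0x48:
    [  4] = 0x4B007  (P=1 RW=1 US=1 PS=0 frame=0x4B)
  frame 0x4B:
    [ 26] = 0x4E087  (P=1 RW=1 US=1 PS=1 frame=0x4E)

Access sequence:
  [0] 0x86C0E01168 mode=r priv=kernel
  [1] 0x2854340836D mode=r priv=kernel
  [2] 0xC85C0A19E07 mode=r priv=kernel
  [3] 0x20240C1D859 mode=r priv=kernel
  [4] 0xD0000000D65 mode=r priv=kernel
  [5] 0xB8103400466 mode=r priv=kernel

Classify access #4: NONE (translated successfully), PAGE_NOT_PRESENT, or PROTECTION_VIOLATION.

Per-access translation:
#0 VA=0x86C0E01168 (r,kernel):
  L0: frame=0x23 idx=1 entry=0x26007 [P=1 RW=1 US=1 PS=0]
  L1: frame=0x26 idx=27 entry=0x28007 [P=1 RW=1 US=1 PS=0]
  L2: frame=0x28 idx=7 entry=0x2C007 [P=1 RW=1 US=1 PS=0]
  L3: frame=0x2C idx=1 entry=0x2D007 [P=1 RW=1 US=1 PS=0]
  → PA=0x2D168  (4 entries read)
#1 VA=0x2854340836D (r,kernel):
  L0: frame=0x23 idx=5 entry=0x2F007 [P=1 RW=1 US=1 PS=0]
  L1: frame=0x2F idx=21 entry=0x30007 [P=1 RW=1 US=1 PS=0]
  L2: frame=0x30 idx=26 entry=0x33007 [P=1 RW=1 US=1 PS=0]
  L3: frame=0x33 idx=8 entry=0x34007 [P=1 RW=1 US=1 PS=0]
  → PA=0x3436D  (4 entries read)
#2 VA=0xC85C0A19E07 (r,kernel):
  L0: frame=0x23 idx=25 entry=0x37007 [P=1 RW=1 US=1 PS=0]
  L1: frame=0x37 idx=23 entry=0x3B007 [P=1 RW=1 US=1 PS=0]
  L2: frame=0x3B idx=5 entry=0x3C007 [P=1 RW=1 US=1 PS=0]
  L3: frame=0x3C idx=25 entry=0x8002 [P=0 RW=1 US=0 PS=0]
  ✗ PAGE_NOT_PRESENT  [4 reads]
#3 VA=0x20240C1D859 (r,kernel):
  L0: frame=0x23 idx=4 entry=0x3D007 [P=1 RW=1 US=1 PS=0]
  L1: frame=0x3D idx=9 entry=0x3E007 [P=1 RW=1 US=1 PS=0]
  L2: frame=0x3E idx=6 entry=0x40007 [P=1 RW=1 US=1 PS=0]
  L3: frame=0x40 idx=29 entry=0x43007 [P=1 RW=1 US=1 PS=0]
  → PA=0x43859  (4 entries read)
#4 VA=0xD0000000D65 (r,kernel):
  L0: frame=0x23 idx=26 entry=0x45087 [P=1 RW=1 US=1 PS=1]
  → PA=0x45D65 (huge @L0)  (1 entries read)
#5 VA=0xB8103400466 (r,kernel):
  L0: frame=0x23 idx=23 entry=0x48007 [P=1 RW=1 US=1 PS=0]
  L1: frame=0x48 idx=4 entry=0x4B007 [P=1 RW=1 US=1 PS=0]
  L2: frame=0x4B idx=26 entry=0x4E087 [P=1 RW=1 US=1 PS=1]
  → PA=0x4E466 (huge @L2)  (3 entries read)

Access #4 fault: NONE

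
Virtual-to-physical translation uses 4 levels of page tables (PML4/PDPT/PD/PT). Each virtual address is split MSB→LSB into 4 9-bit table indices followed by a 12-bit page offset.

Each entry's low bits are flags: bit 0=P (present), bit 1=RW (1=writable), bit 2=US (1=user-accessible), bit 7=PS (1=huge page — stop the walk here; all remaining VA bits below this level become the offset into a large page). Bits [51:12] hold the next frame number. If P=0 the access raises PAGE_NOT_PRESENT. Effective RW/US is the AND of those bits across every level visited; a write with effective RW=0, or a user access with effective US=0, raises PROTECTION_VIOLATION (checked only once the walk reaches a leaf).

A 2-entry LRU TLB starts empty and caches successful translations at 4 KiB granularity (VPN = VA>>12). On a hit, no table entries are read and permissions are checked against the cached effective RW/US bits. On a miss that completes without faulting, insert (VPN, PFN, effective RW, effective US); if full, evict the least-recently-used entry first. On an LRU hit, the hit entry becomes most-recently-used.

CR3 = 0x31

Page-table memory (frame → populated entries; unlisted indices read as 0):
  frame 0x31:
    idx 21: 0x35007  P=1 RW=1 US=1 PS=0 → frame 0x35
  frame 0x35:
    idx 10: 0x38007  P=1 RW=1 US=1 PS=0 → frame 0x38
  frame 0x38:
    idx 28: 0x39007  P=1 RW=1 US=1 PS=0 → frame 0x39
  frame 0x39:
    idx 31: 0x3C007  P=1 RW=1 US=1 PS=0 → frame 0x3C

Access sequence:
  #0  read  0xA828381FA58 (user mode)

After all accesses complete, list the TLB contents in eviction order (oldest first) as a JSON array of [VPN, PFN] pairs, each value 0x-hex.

Trace:
#0 VA=0xA828381FA58 (r,user):
  L0 @0x31[21] → 0x35007  P=1,RW=1,US=1,PS=0
  L1 @0x35[10] → 0x38007  P=1,RW=1,US=1,PS=0
  L2 @0x38[28] → 0x39007  P=1,RW=1,US=1,PS=0
  L3 @0x39[31] → 0x3C007  P=1,RW=1,US=1,PS=0
  → PA=0x3CA58  (4 entries read)

TLB: [["0xA828381F", "0x3C"]]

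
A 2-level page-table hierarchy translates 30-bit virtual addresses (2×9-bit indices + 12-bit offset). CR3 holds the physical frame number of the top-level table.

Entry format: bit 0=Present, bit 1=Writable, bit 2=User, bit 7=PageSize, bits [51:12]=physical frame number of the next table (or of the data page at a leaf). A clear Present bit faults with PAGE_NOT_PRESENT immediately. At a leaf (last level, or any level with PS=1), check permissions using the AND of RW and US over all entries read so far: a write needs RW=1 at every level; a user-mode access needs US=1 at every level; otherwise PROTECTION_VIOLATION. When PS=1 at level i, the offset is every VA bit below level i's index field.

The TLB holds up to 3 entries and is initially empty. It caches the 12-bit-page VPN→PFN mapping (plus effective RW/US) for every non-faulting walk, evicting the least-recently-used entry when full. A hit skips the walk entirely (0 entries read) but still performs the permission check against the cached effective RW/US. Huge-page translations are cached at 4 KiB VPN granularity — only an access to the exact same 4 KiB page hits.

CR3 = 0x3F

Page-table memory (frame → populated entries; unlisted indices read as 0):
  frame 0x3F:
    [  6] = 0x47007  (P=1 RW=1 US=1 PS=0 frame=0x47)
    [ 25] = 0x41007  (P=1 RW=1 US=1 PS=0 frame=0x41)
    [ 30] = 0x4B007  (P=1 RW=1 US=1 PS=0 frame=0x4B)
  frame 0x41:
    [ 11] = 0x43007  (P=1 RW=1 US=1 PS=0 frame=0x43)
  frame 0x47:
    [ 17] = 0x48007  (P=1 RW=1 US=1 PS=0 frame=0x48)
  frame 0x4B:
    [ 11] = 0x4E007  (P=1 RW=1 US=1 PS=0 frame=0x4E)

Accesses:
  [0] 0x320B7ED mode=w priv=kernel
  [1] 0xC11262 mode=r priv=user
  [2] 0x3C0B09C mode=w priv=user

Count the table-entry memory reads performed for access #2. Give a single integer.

Per-access translation:
#0 VA=0x320B7ED (w,kernel):
  L0 @0x3F[25] → 0x41007  P=1,RW=1,US=1,PS=0
  L1 @0x41[11] → 0x43007  P=1,RW=1,US=1,PS=0
  ✓ 0x437ED  — 2 lookups
#1 VA=0xC11262 (r,user):
  L0 @0x3F[6] → 0x47007  P=1,RW=1,US=1,PS=0
  L1 @0x47[17] → 0x48007  P=1,RW=1,US=1,PS=0
  ✓ 0x48262  — 2 lookups
#2 VA=0x3C0B09C (w,user):
  L0 @0x3F[30] → 0x4B007  P=1,RW=1,US=1,PS=0
  L1 @0x4B[11] → 0x4E007  P=1,RW=1,US=1,PS=0
  ✓ 0x4E09C  — 2 lookups

Entries read for #2: 2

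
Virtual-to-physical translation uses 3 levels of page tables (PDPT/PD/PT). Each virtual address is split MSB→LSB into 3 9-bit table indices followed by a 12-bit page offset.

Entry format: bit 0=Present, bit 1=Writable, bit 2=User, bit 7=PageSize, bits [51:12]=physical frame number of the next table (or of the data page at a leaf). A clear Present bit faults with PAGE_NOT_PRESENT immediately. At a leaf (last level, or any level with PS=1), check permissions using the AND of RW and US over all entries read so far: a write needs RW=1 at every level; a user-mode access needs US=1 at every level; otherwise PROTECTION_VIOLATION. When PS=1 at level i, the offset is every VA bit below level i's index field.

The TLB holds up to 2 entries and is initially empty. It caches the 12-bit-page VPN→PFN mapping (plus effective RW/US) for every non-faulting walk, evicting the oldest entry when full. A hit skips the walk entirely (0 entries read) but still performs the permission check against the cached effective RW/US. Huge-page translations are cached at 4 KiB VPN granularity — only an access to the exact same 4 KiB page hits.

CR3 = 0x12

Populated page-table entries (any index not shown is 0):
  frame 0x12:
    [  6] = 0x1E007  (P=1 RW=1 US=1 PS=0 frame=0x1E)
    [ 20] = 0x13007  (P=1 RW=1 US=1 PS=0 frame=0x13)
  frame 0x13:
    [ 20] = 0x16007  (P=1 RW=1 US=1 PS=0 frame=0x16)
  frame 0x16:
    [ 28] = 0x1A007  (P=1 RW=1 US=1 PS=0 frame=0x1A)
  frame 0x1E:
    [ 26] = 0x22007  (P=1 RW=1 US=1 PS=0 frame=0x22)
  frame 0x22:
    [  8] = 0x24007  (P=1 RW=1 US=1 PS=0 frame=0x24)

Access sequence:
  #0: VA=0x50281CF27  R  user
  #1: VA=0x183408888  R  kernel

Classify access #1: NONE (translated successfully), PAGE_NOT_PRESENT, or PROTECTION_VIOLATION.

Trace:
#0 VA=0x50281CF27 (r,user):
  L0: frame=0x12 idx=20 entry=0x13007 [P=1 RW=1 US=1 PS=0]
  L1: frame=0x13 idx=20 entry=0x16007 [P=1 RW=1 US=1 PS=0]
  L2: frame=0x16 idx=28 entry=0x1A007 [P=1 RW=1 US=1 PS=0]
  ✓ 0x1AF27  — 3 lookups
#1 VA=0x183408888 (r,kernel):
  L0: frame=0x12 idx=6 entry=0x1E007 [P=1 RW=1 US=1 PS=0]
  L1: frame=0x1E idx=26 entry=0x22007 [P=1 RW=1 US=1 PS=0]
  L2: frame=0x22 idx=8 entry=0x24007 [P=1 RW=1 US=1 PS=0]
  ✓ 0x24888  — 3 lookups

Access #1 fault: NONE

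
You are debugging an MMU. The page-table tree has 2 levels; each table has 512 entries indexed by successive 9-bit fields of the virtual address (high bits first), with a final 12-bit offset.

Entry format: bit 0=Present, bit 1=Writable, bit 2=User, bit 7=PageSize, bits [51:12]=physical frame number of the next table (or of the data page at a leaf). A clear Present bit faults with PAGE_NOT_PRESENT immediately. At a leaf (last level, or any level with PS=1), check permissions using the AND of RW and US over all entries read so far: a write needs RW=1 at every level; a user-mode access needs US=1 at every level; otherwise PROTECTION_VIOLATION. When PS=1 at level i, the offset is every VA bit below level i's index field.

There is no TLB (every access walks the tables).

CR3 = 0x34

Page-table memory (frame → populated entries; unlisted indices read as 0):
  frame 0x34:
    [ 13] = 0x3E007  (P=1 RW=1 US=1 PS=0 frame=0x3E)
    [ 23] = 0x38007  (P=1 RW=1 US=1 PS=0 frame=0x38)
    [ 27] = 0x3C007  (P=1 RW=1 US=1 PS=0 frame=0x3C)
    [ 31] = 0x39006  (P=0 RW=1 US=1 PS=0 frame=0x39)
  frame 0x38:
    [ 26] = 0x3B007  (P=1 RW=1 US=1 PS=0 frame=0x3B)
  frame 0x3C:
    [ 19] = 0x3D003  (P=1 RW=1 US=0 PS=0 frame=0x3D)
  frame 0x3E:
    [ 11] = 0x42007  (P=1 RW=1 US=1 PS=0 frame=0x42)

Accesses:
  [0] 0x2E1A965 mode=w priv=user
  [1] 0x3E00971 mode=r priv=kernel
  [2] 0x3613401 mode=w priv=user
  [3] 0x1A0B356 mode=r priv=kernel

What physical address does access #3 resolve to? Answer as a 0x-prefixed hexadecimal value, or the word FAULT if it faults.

Walk each access:
#0 VA=0x2E1A965 (w,user):
  [0] read 0x34 idx=23: raw=0x38007 flags P=1 W=1 U=1 S=0
  [1] read 0x38 idx=26: raw=0x3B007 flags P=1 W=1 U=1 S=0
  ✓ 0x3B965  — 2 lookups
#1 VA=0x3E00971 (r,kernel):
  [0] read 0x34 idx=31: raw=0x39006 flags P=0 W=1 U=1 S=0
  ✗ PAGE_NOT_PRESENT  [1 reads]
#2 VA=0x3613401 (w,user):
  [0] read 0x34 idx=27: raw=0x3C007 flags P=1 W=1 U=1 S=0
  [1] read 0x3C idx=19: raw=0x3D003 flags P=1 W=1 U=0 S=0
  ✗ PROTECTION_VIOLATION  [2 reads]
#3 VA=0x1A0B356 (r,kernel):
  [0] read 0x34 idx=13: raw=0x3E007 flags P=1 W=1 U=1 S=0
  [1] read 0x3E idx=11: raw=0x42007 flags P=1 W=1 U=1 S=0
  ✓ 0x42356  — 2 lookups

Access #3 PA: 0x42356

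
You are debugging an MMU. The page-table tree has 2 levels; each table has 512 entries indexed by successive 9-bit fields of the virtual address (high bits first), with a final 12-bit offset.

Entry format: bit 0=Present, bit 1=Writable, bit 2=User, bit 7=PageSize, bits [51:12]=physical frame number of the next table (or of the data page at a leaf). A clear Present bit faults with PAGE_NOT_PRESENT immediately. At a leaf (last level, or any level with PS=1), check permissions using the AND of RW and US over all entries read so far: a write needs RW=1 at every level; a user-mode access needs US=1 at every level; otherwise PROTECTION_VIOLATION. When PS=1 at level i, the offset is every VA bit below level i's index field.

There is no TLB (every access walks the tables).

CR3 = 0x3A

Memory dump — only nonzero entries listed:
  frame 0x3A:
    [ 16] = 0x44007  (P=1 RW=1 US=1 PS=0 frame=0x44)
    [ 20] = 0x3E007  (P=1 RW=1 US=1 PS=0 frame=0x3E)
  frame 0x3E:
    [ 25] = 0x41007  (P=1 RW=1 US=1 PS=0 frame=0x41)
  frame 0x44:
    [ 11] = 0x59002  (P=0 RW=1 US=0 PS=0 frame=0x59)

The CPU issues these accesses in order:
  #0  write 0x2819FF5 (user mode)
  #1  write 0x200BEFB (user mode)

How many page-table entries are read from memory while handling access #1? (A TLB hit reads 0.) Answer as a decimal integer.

Walk each access:
#0 VA=0x2819FF5 (w,user):
  [0] read 0x3A idx=20: raw=0x3E007 flags P=1 W=1 U=1 S=0
  [1] read 0x3E idx=25: raw=0x41007 flags P=1 W=1 U=1 S=0
  ✓ 0x41FF5  — 2 lookups
#1 VA=0x200BEFB (w,user):
  [0] read 0x3A idx=16: raw=0x44007 flags P=1 W=1 U=1 S=0
  [1] read 0x44 idx=11: raw=0x59002 flags P=0 W=1 U=0 S=0
  ⇒ fault: PAGE_NOT_PRESENT  — 2 lookups

Entries read for #1: 2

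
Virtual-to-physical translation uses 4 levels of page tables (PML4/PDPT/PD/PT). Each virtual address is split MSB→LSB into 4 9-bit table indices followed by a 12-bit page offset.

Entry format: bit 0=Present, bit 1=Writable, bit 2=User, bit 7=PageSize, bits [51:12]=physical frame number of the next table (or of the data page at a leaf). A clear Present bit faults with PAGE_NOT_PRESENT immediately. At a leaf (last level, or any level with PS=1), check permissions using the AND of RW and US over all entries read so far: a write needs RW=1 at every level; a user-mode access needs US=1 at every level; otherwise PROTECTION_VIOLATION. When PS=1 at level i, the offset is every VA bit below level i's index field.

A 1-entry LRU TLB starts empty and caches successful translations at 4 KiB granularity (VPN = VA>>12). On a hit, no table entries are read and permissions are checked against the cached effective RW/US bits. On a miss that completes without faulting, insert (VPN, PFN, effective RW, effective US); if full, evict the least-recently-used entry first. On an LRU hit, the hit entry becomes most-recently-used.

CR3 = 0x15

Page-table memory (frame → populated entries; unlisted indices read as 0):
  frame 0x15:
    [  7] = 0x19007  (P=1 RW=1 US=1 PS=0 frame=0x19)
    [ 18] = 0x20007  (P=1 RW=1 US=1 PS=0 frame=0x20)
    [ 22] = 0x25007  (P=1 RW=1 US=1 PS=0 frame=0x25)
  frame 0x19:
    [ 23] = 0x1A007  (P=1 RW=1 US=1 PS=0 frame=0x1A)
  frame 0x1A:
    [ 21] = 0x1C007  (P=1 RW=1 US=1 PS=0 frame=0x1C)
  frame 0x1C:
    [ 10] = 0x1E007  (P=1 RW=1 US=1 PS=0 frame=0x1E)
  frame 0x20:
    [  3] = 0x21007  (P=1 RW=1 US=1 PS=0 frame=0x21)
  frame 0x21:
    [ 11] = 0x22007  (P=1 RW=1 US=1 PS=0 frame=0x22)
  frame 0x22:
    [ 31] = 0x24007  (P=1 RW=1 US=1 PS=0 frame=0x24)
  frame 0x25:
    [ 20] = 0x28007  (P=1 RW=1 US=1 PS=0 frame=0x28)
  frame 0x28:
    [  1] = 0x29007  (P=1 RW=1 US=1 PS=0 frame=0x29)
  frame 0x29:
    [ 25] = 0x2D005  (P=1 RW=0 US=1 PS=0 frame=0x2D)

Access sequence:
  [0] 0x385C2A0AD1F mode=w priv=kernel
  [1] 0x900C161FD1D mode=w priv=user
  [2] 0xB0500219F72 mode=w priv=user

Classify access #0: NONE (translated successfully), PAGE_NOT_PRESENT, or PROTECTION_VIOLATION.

Per-access translation:
#0 VA=0x385C2A0AD1F (w,kernel):
  lvl0: tbl 0x15, slot 7 ⇒ 0x19007 (P1/RW1/US1/PS0)
  lvl1: tbl 0x19, slot 23 ⇒ 0x1A007 (P1/RW1/US1/PS0)
  lvl2: tbl 0x1A, slot 21 ⇒ 0x1C007 (P1/RW1/US1/PS0)
  lvl3: tbl 0x1C, slot 10 ⇒ 0x1E007 (P1/RW1/US1/PS0)
  → PA=0x1ED1F  (4 entries read)
#1 VA=0x900C161FD1D (w,user):
  lvl0: tbl 0x15, slot 18 ⇒ 0x20007 (P1/RW1/US1/PS0)
  lvl1: tbl 0x20, slot 3 ⇒ 0x21007 (P1/RW1/US1/PS0)
  lvl2: tbl 0x21, slot 11 ⇒ 0x22007 (P1/RW1/US1/PS0)
  lvl3: tbl 0x22, slot 31 ⇒ 0x24007 (P1/RW1/US1/PS0)
  → PA=0x24D1D  (4 entries read)
#2 VA=0xB0500219F72 (w,user):
  lvl0: tbl 0x15, slot 22 ⇒ 0x25007 (P1/RW1/US1/PS0)
  lvl1: tbl 0x25, slot 20 ⇒ 0x28007 (P1/RW1/US1/PS0)
  lvl2: tbl 0x28, slot 1 ⇒ 0x29007 (P1/RW1/US1/PS0)
  lvl3: tbl 0x29, slot 25 ⇒ 0x2D005 (P1/RW0/US1/PS0)
  ✗ PROTECTION_VIOLATION  [4 reads]

Access #0 fault: NONE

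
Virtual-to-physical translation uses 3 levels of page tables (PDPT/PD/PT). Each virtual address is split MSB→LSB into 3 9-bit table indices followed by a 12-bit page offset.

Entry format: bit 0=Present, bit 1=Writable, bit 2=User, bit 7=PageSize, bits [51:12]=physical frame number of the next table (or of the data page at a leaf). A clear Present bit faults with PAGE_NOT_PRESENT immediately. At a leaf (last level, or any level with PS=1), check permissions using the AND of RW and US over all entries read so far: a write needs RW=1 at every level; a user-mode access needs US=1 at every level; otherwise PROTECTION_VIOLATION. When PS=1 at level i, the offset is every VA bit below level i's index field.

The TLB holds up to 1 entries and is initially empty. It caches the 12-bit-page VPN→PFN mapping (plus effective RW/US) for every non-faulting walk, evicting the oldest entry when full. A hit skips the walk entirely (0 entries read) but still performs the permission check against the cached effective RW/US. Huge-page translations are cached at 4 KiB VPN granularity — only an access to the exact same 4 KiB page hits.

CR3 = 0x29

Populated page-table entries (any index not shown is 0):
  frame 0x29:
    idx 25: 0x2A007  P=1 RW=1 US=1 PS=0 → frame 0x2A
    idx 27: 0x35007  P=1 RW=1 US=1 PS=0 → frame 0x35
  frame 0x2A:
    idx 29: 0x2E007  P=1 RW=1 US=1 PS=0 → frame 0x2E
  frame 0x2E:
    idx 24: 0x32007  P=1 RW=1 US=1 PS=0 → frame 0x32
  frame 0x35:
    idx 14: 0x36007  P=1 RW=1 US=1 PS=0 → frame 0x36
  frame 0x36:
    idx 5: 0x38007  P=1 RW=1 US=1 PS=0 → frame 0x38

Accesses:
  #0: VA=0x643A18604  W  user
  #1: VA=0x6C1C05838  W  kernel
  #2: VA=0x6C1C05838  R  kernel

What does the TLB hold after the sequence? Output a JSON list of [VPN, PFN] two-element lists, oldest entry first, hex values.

Trace:
#0 VA=0x643A18604 (w,user):
  lvl0: tbl 0x29, slot 25 ⇒ 0x2A007 (P1/RW1/US1/PS0)
  lvl1: tbl 0x2A, slot 29 ⇒ 0x2E007 (P1/RW1/US1/PS0)
  lvl2: tbl 0x2E, slot 24 ⇒ 0x32007 (P1/RW1/US1/PS0)
  ⇒ phys 0x32604  [3 reads]
#1 VA=0x6C1C05838 (w,kernel):
  lvl0: tbl 0x29, slot 27 ⇒ 0x35007 (P1/RW1/US1/PS0)
  lvl1: tbl 0x35, slot 14 ⇒ 0x36007 (P1/RW1/US1/PS0)
  lvl2: tbl 0x36, slot 5 ⇒ 0x38007 (P1/RW1/US1/PS0)
  ⇒ phys 0x38838  [3 reads]
#2 VA=0x6C1C05838 (r,kernel):
  TLB hit vpn=0x6C1C05 → PA=0x38838

TLB: [["0x6C1C05", "0x38"]]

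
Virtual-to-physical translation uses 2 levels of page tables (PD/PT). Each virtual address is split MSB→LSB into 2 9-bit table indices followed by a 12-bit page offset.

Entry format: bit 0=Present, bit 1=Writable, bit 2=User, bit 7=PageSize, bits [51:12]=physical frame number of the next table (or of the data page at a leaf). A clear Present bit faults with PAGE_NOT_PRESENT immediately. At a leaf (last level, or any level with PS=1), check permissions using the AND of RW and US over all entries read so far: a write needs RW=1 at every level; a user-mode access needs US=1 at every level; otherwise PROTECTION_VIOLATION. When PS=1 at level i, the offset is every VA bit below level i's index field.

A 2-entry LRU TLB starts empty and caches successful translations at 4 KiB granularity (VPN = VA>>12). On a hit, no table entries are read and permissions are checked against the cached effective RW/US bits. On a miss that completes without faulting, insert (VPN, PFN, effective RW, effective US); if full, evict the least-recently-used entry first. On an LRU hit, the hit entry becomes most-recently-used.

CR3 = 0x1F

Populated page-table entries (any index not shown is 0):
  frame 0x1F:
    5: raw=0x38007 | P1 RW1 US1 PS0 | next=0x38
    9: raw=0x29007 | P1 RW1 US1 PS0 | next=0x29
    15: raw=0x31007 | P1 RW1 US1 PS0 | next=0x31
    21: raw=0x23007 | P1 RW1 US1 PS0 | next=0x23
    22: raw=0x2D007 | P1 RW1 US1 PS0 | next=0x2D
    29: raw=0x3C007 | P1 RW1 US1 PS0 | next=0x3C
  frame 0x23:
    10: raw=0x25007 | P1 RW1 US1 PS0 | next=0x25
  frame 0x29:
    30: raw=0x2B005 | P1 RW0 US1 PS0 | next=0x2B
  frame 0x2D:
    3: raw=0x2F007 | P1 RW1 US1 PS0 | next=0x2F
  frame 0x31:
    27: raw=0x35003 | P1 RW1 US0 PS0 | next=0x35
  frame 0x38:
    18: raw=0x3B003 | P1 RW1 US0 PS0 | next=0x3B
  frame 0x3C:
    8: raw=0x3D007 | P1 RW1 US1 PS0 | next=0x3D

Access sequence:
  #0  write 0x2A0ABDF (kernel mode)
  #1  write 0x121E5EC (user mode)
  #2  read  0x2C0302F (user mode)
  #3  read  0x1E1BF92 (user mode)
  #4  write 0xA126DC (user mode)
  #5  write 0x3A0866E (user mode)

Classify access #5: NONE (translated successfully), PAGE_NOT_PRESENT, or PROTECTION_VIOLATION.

Per-access translation:
#0 VA=0x2A0ABDF (w,kernel):
  L0: frame=0x1F idx=21 entry=0x23007 [P=1 RW=1 US=1 PS=0]
  L1: frame=0x23 idx=10 entry=0x25007 [P=1 RW=1 US=1 PS=0]
  → PA=0x25BDF  (2 entries read)
#1 VA=0x121E5EC (w,user):
  L0: frame=0x1F idx=9 entry=0x29007 [P=1 RW=1 US=1 PS=0]
  L1: frame=0x29 idx=30 entry=0x2B005 [P=1 RW=0 US=1 PS=0]
  ✗ PROTECTION_VIOLATION  [2 reads]
#2 VA=0x2C0302F (r,user):
  L0: frame=0x1F idx=22 entry=0x2D007 [P=1 RW=1 US=1 PS=0]
  L1: frame=0x2D idx=3 entry=0x2F007 [P=1 RW=1 US=1 PS=0]
  → PA=0x2F02F  (2 entries read)
#3 VA=0x1E1BF92 (r,user):
  L0: frame=0x1F idx=15 entry=0x31007 [P=1 RW=1 US=1 PS=0]
  L1: frame=0x31 idx=27 entry=0x35003 [P=1 RW=1 US=0 PS=0]
  ✗ PROTECTION_VIOLATION  [2 reads]
#4 VA=0xA126DC (w,user):
  L0: frame=0x1F idx=5 entry=0x38007 [P=1 RW=1 US=1 PS=0]
  L1: frame=0x38 idx=18 entry=0x3B003 [P=1 RW=1 US=0 PS=0]
  ✗ PROTECTION_VIOLATION  [2 reads]
#5 VA=0x3A0866E (w,user):
  L0: frame=0x1F idx=29 entry=0x3C007 [P=1 RW=1 US=1 PS=0]
  L1: frame=0x3C idx=8 entry=0x3D007 [P=1 RW=1 US=1 PS=0]
  → PA=0x3D66E  (2 entries read)

Access #5 fault: NONE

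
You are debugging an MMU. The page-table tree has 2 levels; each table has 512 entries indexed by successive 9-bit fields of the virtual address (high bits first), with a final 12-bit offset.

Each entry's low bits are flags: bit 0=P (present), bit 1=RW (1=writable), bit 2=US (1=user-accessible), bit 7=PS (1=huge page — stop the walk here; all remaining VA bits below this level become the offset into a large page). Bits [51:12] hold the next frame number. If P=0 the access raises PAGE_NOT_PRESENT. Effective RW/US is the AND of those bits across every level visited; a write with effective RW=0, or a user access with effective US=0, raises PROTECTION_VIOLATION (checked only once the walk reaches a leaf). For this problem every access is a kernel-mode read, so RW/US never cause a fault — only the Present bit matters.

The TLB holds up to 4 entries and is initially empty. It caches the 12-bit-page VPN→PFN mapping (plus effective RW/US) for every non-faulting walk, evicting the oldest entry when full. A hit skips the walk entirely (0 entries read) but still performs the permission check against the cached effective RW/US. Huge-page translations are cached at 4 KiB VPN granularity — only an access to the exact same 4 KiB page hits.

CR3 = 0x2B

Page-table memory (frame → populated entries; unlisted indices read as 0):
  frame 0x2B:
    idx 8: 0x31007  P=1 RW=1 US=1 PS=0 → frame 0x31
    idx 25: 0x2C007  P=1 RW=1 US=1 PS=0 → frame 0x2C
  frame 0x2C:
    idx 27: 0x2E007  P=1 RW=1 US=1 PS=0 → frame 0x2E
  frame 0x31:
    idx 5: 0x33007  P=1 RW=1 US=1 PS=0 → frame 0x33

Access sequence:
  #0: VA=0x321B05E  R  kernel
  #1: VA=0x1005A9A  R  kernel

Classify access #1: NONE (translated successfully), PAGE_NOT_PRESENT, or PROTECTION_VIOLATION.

Per-access translation:
#0 VA=0x321B05E (r,kernel):
  lvl0: tbl 0x2B, slot 25 ⇒ 0x2C007 (P1/RW1/US1/PS0)
  lvl1: tbl 0x2C, slot 27 ⇒ 0x2E007 (P1/RW1/US1/PS0)
  ⇒ phys 0x2E05E  [2 reads]
#1 VA=0x1005A9A (r,kernel):
  lvl0: tbl 0x2B, slot 8 ⇒ 0x31007 (P1/RW1/US1/PS0)
  lvl1: tbl 0x31, slot 5 ⇒ 0x33007 (P1/RW1/US1/PS0)
  ⇒ phys 0x33A9A  [2 reads]

Access #1 fault: NONE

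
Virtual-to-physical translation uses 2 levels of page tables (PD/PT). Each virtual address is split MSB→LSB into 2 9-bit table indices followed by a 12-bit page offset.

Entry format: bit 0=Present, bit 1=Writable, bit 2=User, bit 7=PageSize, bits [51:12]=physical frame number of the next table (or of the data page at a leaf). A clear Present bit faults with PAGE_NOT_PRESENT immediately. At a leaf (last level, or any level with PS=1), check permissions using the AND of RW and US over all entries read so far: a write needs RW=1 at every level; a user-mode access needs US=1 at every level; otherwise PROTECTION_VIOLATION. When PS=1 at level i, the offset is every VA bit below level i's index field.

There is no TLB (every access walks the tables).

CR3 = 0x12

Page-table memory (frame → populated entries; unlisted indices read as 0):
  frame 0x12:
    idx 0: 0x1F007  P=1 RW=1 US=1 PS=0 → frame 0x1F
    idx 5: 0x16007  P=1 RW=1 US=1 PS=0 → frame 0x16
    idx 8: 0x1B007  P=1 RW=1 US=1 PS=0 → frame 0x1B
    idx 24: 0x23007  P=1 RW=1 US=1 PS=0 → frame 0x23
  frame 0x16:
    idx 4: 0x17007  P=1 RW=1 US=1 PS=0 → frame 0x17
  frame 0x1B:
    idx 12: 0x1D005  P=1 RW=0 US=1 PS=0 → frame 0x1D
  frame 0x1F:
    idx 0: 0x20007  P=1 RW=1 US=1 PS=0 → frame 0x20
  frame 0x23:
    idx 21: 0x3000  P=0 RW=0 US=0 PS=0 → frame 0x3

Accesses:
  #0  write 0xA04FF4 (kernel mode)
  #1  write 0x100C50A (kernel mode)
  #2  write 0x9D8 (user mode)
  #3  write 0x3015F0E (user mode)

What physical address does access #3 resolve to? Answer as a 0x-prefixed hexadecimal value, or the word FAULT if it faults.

Walk each access:
#0 VA=0xA04FF4 (w,kernel):
  L0 @0x12[5] → 0x16007  P=1,RW=1,US=1,PS=0
  L1 @0x16[4] → 0x17007  P=1,RW=1,US=1,PS=0
  ✓ 0x17FF4  — 2 lookups
#1 VA=0x100C50A (w,kernel):
  L0 @0x12[8] → 0x1B007  P=1,RW=1,US=1,PS=0
  L1 @0x1B[12] → 0x1D005  P=1,RW=0,US=1,PS=0
  ✗ PROTECTION_VIOLATION  [2 reads]
#2 VA=0x9D8 (w,user):
  L0 @0x12[0] → 0x1F007  P=1,RW=1,US=1,PS=0
  L1 @0x1F[0] → 0x20007  P=1,RW=1,US=1,PS=0
  ✓ 0x209D8  — 2 lookups
#3 VA=0x3015F0E (w,user):
  L0 @0x12[24] → 0x23007  P=1,RW=1,US=1,PS=0
  L1 @0x23[21] → 0x3000  P=0,RW=0,US=0,PS=0
  ✗ PAGE_NOT_PRESENT  [2 reads]

Access #3 PA: FAULT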